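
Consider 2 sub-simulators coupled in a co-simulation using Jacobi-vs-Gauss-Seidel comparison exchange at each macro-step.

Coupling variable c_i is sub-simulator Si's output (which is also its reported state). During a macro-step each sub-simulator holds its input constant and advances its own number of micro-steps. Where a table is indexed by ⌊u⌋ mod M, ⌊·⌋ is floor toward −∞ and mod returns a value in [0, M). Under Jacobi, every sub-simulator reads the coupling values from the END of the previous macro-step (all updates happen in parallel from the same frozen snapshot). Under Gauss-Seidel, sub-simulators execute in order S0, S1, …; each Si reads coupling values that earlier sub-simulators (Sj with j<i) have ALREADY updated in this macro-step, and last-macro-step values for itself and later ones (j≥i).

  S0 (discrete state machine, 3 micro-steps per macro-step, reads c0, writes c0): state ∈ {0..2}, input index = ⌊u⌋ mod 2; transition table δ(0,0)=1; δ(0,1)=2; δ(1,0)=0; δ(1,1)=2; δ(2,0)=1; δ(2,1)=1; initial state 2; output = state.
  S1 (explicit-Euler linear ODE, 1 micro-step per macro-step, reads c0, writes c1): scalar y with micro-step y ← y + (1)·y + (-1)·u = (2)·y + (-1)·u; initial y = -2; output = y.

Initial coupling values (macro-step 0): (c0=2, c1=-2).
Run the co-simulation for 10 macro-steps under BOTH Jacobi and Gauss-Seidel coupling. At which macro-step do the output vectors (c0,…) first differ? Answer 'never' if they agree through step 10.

first divergence at macro-step: 1

[Jacobi] macro 1: S0 reads c0=2 → after 3×micro: 1; S1 reads c0=2 → after 1×micro: -6 ⇒ (c0=1, c1=-6)
[Jacobi] macro 2: S0 reads c0=1 → after 3×micro: 2; S1 reads c0=1 → after 1×micro: -13 ⇒ (c0=2, c1=-13)
[Jacobi] macro 3: S0 reads c0=2 → after 3×micro: 1; S1 reads c0=2 → after 1×micro: -28 ⇒ (c0=1, c1=-28)
[Jacobi] macro 4: S0 reads c0=1 → after 3×micro: 2; S1 reads c0=1 → after 1×micro: -57 ⇒ (c0=2, c1=-57)
[Jacobi] macro 5: S0 reads c0=2 → after 3×micro: 1; S1 reads c0=2 → after 1×micro: -116 ⇒ (c0=1, c1=-116)
[Jacobi] macro 6: S0 reads c0=1 → after 3×micro: 2; S1 reads c0=1 → after 1×micro: -233 ⇒ (c0=2, c1=-233)
[Jacobi] macro 7: S0 reads c0=2 → after 3×micro: 1; S1 reads c0=2 → after 1×micro: -468 ⇒ (c0=1, c1=-468)
[Jacobi] macro 8: S0 reads c0=1 → after 3×micro: 2; S1 reads c0=1 → after 1×micro: -937 ⇒ (c0=2, c1=-937)
[Jacobi] macro 9: S0 reads c0=2 → after 3×micro: 1; S1 reads c0=2 → after 1×micro: -1876 ⇒ (c0=1, c1=-1876)
[Jacobi] macro 10: S0 reads c0=1 → after 3×micro: 2; S1 reads c0=1 → after 1×micro: -3753 ⇒ (c0=2, c1=-3753)
[Gauss-Seidel] macro 1: S0 reads c0=2 → after 3×micro: 1; S1 reads c0=1 → after 1×micro: -5 ⇒ (c0=1, c1=-5)
[Gauss-Seidel] macro 2: S0 reads c0=1 → after 3×micro: 2; S1 reads c0=2 → after 1×micro: -12 ⇒ (c0=2, c1=-12)
[Gauss-Seidel] macro 3: S0 reads c0=2 → after 3×micro: 1; S1 reads c0=1 → after 1×micro: -25 ⇒ (c0=1, c1=-25)
[Gauss-Seidel] macro 4: S0 reads c0=1 → after 3×micro: 2; S1 reads c0=2 → after 1×micro: -52 ⇒ (c0=2, c1=-52)
[Gauss-Seidel] macro 5: S0 reads c0=2 → after 3×micro: 1; S1 reads c0=1 → after 1×micro: -105 ⇒ (c0=1, c1=-105)
[Gauss-Seidel] macro 6: S0 reads c0=1 → after 3×micro: 2; S1 reads c0=2 → after 1×micro: -212 ⇒ (c0=2, c1=-212)
[Gauss-Seidel] macro 7: S0 reads c0=2 → after 3×micro: 1; S1 reads c0=1 → after 1×micro: -425 ⇒ (c0=1, c1=-425)
[Gauss-Seidel] macro 8: S0 reads c0=1 → after 3×micro: 2; S1 reads c0=2 → after 1×micro: -852 ⇒ (c0=2, c1=-852)
[Gauss-Seidel] macro 9: S0 reads c0=2 → after 3×micro: 1; S1 reads c0=1 → after 1×micro: -1705 ⇒ (c0=1, c1=-1705)
[Gauss-Seidel] macro 10: S0 reads c0=1 → after 3×micro: 2; S1 reads c0=2 → after 1×micro: -3412 ⇒ (c0=2, c1=-3412)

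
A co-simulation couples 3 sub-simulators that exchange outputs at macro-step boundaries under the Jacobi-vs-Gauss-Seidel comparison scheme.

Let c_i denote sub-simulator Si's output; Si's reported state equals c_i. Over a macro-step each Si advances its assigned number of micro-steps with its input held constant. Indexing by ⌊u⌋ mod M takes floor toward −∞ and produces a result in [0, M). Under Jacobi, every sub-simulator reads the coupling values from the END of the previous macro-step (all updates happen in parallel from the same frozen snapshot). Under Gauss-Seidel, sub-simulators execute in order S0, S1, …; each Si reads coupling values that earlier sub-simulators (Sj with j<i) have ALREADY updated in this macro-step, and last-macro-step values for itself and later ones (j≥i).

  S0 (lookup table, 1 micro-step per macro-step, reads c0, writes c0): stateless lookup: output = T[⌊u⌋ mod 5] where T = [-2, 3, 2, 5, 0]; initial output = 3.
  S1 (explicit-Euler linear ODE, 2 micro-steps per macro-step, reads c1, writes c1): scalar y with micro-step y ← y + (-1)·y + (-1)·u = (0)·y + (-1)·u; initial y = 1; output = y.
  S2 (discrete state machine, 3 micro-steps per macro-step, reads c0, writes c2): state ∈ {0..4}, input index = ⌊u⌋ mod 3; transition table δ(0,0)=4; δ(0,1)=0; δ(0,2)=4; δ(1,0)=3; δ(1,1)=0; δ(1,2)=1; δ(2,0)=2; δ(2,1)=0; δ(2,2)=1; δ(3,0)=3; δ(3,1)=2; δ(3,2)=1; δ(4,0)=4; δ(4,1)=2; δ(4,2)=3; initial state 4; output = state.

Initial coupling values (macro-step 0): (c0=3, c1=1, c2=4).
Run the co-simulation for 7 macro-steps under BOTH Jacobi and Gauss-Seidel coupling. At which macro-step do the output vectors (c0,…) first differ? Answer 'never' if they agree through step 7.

first divergence at macro-step: 1

[Jacobi] macro 1: S0 reads c0=3 → after 1×micro: 5; S1 reads c1=1 → after 2×micro: -1; S2 reads c0=3 → after 3×micro: 4 ⇒ (c0=5, c1=-1, c2=4)
[Jacobi] macro 2: S0 reads c0=5 → after 1×micro: -2; S1 reads c1=-1 → after 2×micro: 1; S2 reads c0=5 → after 3×micro: 1 ⇒ (c0=-2, c1=1, c2=1)
[Jacobi] macro 3: S0 reads c0=-2 → after 1×micro: 5; S1 reads c1=1 → after 2×micro: -1; S2 reads c0=-2 → after 3×micro: 0 ⇒ (c0=5, c1=-1, c2=0)
[Jacobi] macro 4: S0 reads c0=5 → after 1×micro: -2; S1 reads c1=-1 → after 2×micro: 1; S2 reads c0=5 → after 3×micro: 1 ⇒ (c0=-2, c1=1, c2=1)
[Jacobi] macro 5: S0 reads c0=-2 → after 1×micro: 5; S1 reads c1=1 → after 2×micro: -1; S2 reads c0=-2 → after 3×micro: 0 ⇒ (c0=5, c1=-1, c2=0)
[Jacobi] macro 6: S0 reads c0=5 → after 1×micro: -2; S1 reads c1=-1 → after 2×micro: 1; S2 reads c0=5 → after 3×micro: 1 ⇒ (c0=-2, c1=1, c2=1)
[Jacobi] macro 7: S0 reads c0=-2 → after 1×micro: 5; S1 reads c1=1 → after 2×micro: -1; S2 reads c0=-2 → after 3×micro: 0 ⇒ (c0=5, c1=-1, c2=0)
[Gauss-Seidel] macro 1: S0 reads c0=3 → after 1×micro: 5; S1 reads c1=1 → after 2×micro: -1; S2 reads c0=5 → after 3×micro: 1 ⇒ (c0=5, c1=-1, c2=1)
[Gauss-Seidel] macro 2: S0 reads c0=5 → after 1×micro: -2; S1 reads c1=-1 → after 2×micro: 1; S2 reads c0=-2 → after 3×micro: 0 ⇒ (c0=-2, c1=1, c2=0)
[Gauss-Seidel] macro 3: S0 reads c0=-2 → after 1×micro: 5; S1 reads c1=1 → after 2×micro: -1; S2 reads c0=5 → after 3×micro: 1 ⇒ (c0=5, c1=-1, c2=1)
[Gauss-Seidel] macro 4: S0 reads c0=5 → after 1×micro: -2; S1 reads c1=-1 → after 2×micro: 1; S2 reads c0=-2 → after 3×micro: 0 ⇒ (c0=-2, c1=1, c2=0)
[Gauss-Seidel] macro 5: S0 reads c0=-2 → after 1×micro: 5; S1 reads c1=1 → after 2×micro: -1; S2 reads c0=5 → after 3×micro: 1 ⇒ (c0=5, c1=-1, c2=1)
[Gauss-Seidel] macro 6: S0 reads c0=5 → after 1×micro: -2; S1 reads c1=-1 → after 2×micro: 1; S2 reads c0=-2 → after 3×micro: 0 ⇒ (c0=-2, c1=1, c2=0)
[Gauss-Seidel] macro 7: S0 reads c0=-2 → after 1×micro: 5; S1 reads c1=1 → after 2×micro: -1; S2 reads c0=5 → after 3×micro: 1 ⇒ (c0=5, c1=-1, c2=1)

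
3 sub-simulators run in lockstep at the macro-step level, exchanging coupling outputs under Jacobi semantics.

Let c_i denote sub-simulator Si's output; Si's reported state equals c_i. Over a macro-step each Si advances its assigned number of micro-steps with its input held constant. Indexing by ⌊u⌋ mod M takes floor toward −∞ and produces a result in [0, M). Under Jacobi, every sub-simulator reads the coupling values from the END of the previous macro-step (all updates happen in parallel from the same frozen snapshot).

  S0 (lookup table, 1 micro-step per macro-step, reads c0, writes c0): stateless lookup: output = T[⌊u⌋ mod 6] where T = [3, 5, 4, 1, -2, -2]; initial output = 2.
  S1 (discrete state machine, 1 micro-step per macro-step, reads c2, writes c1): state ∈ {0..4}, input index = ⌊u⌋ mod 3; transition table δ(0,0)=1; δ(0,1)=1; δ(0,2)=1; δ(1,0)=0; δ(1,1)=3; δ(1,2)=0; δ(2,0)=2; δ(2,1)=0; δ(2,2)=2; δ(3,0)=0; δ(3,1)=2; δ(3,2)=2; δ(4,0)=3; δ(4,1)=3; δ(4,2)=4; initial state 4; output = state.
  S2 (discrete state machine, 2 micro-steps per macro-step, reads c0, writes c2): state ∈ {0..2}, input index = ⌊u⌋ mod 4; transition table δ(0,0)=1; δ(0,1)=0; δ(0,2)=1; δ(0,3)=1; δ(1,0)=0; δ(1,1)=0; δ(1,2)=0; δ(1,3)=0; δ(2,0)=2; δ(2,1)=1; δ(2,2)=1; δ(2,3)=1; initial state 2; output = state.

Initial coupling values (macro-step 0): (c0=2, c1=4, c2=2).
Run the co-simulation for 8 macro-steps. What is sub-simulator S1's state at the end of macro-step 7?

S1 state at macro-step 7 = 0

macro 1: S0 reads c0=2 → after 1×micro: 4; S1 reads c2=2 → after 1×micro: 4; S2 reads c0=2 → after 2×micro: 0 ⇒ (c0=4, c1=4, c2=0)
macro 2: S0 reads c0=4 → after 1×micro: -2; S1 reads c2=0 → after 1×micro: 3; S2 reads c0=4 → after 2×micro: 0 ⇒ (c0=-2, c1=3, c2=0)
macro 3: S0 reads c0=-2 → after 1×micro: -2; S1 reads c2=0 → after 1×micro: 0; S2 reads c0=-2 → after 2×micro: 0 ⇒ (c0=-2, c1=0, c2=0)
macro 4: S0 reads c0=-2 → after 1×micro: -2; S1 reads c2=0 → after 1×micro: 1; S2 reads c0=-2 → after 2×micro: 0 ⇒ (c0=-2, c1=1, c2=0)
macro 5: S0 reads c0=-2 → after 1×micro: -2; S1 reads c2=0 → after 1×micro: 0; S2 reads c0=-2 → after 2×micro: 0 ⇒ (c0=-2, c1=0, c2=0)
macro 6: S0 reads c0=-2 → after 1×micro: -2; S1 reads c2=0 → after 1×micro: 1; S2 reads c0=-2 → after 2×micro: 0 ⇒ (c0=-2, c1=1, c2=0)
macro 7: S0 reads c0=-2 → after 1×micro: -2; S1 reads c2=0 → after 1×micro: 0; S2 reads c0=-2 → after 2×micro: 0 ⇒ (c0=-2, c1=0, c2=0)
macro 8: S0 reads c0=-2 → after 1×micro: -2; S1 reads c2=0 → after 1×micro: 1; S2 reads c0=-2 → after 2×micro: 0 ⇒ (c0=-2, c1=1, c2=0)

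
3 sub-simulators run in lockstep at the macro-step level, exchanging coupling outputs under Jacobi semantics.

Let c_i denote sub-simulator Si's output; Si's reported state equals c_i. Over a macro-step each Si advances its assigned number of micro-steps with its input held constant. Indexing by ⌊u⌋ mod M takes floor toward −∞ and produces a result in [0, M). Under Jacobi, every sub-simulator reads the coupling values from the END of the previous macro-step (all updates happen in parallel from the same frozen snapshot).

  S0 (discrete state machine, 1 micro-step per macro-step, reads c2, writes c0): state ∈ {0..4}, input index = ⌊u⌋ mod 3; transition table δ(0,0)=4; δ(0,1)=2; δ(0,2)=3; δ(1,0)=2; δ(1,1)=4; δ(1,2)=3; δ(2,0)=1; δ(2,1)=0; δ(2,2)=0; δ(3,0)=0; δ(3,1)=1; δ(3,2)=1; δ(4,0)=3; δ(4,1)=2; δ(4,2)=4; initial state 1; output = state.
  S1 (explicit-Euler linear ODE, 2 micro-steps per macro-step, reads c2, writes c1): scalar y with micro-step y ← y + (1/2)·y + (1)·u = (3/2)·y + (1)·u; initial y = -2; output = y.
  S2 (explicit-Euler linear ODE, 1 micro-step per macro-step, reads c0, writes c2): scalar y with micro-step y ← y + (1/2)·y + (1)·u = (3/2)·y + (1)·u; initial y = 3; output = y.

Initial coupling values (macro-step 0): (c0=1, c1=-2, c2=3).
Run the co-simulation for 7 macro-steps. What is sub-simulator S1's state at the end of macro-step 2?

macro 1: S0 reads c2=3 → after 1×micro: 2; S1 reads c2=3 → after 2×micro: 3; S2 reads c0=1 → after 1×micro: 11/2 ⇒ (c0=2, c1=3, c2=11/2)
macro 2: S0 reads c2=11/2 → after 1×micro: 0; S1 reads c2=11/2 → after 2×micro: 41/2; S2 reads c0=2 → after 1×micro: 41/4 ⇒ (c0=0, c1=41/2, c2=41/4)
macro 3: S0 reads c2=41/4 → after 1×micro: 2; S1 reads c2=41/4 → after 2×micro: 287/4; S2 reads c0=0 → after 1×micro: 123/8 ⇒ (c0=2, c1=287/4, c2=123/8)
macro 4: S0 reads c2=123/8 → after 1×micro: 1; S1 reads c2=123/8 → after 2×micro: 1599/8; S2 reads c0=2 → after 1×micro: 401/16 ⇒ (c0=1, c1=1599/8, c2=401/16)
macro 5: S0 reads c2=401/16 → after 1×micro: 4; S1 reads c2=401/16 → after 2×micro: 4099/8; S2 reads c0=1 → after 1×micro: 1235/32 ⇒ (c0=4, c1=4099/8, c2=1235/32)
macro 6: S0 reads c2=1235/32 → after 1×micro: 4; S1 reads c2=1235/32 → after 2×micro: 79957/64; S2 reads c0=4 → after 1×micro: 3961/64 ⇒ (c0=4, c1=79957/64, c2=3961/64)
macro 7: S0 reads c2=3961/64 → after 1×micro: 2; S1 reads c2=3961/64 → after 2×micro: 759223/256; S2 reads c0=4 → after 1×micro: 12395/128 ⇒ (c0=2, c1=759223/256, c2=12395/128)

S1 state at macro-step 2 = 41/2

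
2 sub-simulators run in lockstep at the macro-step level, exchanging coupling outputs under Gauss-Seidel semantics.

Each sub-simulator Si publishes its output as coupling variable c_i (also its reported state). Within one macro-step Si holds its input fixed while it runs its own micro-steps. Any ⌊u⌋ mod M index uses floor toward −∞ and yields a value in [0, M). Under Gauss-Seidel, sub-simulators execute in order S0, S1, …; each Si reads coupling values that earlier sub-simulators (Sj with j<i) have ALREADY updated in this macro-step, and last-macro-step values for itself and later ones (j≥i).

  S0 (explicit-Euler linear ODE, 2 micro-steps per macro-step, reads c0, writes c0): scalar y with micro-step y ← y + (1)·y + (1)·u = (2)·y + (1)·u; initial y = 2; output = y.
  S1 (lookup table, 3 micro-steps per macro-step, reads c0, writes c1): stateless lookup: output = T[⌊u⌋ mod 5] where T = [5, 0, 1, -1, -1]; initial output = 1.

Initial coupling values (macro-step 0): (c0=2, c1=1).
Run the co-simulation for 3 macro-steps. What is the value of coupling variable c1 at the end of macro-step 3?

macro 1: S0 reads c0=2 → after 2×micro: 14; S1 reads c0=14 → after 3×micro: -1 ⇒ (c0=14, c1=-1)
macro 2: S0 reads c0=14 → after 2×micro: 98; S1 reads c0=98 → after 3×micro: -1 ⇒ (c0=98, c1=-1)
macro 3: S0 reads c0=98 → after 2×micro: 686; S1 reads c0=686 → after 3×micro: 0 ⇒ (c0=686, c1=0)

c1 at macro-step 3 = 0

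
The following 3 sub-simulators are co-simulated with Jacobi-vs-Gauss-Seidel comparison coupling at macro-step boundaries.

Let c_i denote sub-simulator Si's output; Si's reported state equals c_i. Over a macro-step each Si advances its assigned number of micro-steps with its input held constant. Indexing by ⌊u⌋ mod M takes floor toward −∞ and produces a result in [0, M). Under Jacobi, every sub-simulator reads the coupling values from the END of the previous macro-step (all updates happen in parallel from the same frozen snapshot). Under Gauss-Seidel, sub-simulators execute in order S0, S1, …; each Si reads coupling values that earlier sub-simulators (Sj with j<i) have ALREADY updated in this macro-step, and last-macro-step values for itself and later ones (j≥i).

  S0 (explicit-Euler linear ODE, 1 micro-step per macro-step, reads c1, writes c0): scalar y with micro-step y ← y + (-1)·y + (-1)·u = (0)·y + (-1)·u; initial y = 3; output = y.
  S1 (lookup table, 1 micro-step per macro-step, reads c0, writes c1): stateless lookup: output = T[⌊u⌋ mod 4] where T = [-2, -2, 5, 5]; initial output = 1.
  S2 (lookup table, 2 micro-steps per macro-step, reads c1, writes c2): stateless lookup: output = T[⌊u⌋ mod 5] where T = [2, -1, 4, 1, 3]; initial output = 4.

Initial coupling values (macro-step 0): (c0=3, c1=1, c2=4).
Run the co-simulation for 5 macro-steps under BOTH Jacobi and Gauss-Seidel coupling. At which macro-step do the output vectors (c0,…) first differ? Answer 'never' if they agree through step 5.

[Jacobi] macro 1: S0 reads c1=1 → after 1×micro: -1; S1 reads c0=3 → after 1×micro: 5; S2 reads c1=1 → after 2×micro: -1 ⇒ (c0=-1, c1=5, c2=-1)
[Jacobi] macro 2: S0 reads c1=5 → after 1×micro: -5; S1 reads c0=-1 → after 1×micro: 5; S2 reads c1=5 → after 2×micro: 2 ⇒ (c0=-5, c1=5, c2=2)
[Jacobi] macro 3: S0 reads c1=5 → after 1×micro: -5; S1 reads c0=-5 → after 1×micro: 5; S2 reads c1=5 → after 2×micro: 2 ⇒ (c0=-5, c1=5, c2=2)
[Jacobi] macro 4: S0 reads c1=5 → after 1×micro: -5; S1 reads c0=-5 → after 1×micro: 5; S2 reads c1=5 → after 2×micro: 2 ⇒ (c0=-5, c1=5, c2=2)
[Jacobi] macro 5: S0 reads c1=5 → after 1×micro: -5; S1 reads c0=-5 → after 1×micro: 5; S2 reads c1=5 → after 2×micro: 2 ⇒ (c0=-5, c1=5, c2=2)
[Gauss-Seidel] macro 1: S0 reads c1=1 → after 1×micro: -1; S1 reads c0=-1 → after 1×micro: 5; S2 reads c1=5 → after 2×micro: 2 ⇒ (c0=-1, c1=5, c2=2)
[Gauss-Seidel] macro 2: S0 reads c1=5 → after 1×micro: -5; S1 reads c0=-5 → after 1×micro: 5; S2 reads c1=5 → after 2×micro: 2 ⇒ (c0=-5, c1=5, c2=2)
[Gauss-Seidel] macro 3: S0 reads c1=5 → after 1×micro: -5; S1 reads c0=-5 → after 1×micro: 5; S2 reads c1=5 → after 2×micro: 2 ⇒ (c0=-5, c1=5, c2=2)
[Gauss-Seidel] macro 4: S0 reads c1=5 → after 1×micro: -5; S1 reads c0=-5 → after 1×micro: 5; S2 reads c1=5 → after 2×micro: 2 ⇒ (c0=-5, c1=5, c2=2)
[Gauss-Seidel] macro 5: S0 reads c1=5 → after 1×micro: -5; S1 reads c0=-5 → after 1×micro: 5; S2 reads c1=5 → after 2×micro: 2 ⇒ (c0=-5, c1=5, c2=2)

first divergence at macro-step: 1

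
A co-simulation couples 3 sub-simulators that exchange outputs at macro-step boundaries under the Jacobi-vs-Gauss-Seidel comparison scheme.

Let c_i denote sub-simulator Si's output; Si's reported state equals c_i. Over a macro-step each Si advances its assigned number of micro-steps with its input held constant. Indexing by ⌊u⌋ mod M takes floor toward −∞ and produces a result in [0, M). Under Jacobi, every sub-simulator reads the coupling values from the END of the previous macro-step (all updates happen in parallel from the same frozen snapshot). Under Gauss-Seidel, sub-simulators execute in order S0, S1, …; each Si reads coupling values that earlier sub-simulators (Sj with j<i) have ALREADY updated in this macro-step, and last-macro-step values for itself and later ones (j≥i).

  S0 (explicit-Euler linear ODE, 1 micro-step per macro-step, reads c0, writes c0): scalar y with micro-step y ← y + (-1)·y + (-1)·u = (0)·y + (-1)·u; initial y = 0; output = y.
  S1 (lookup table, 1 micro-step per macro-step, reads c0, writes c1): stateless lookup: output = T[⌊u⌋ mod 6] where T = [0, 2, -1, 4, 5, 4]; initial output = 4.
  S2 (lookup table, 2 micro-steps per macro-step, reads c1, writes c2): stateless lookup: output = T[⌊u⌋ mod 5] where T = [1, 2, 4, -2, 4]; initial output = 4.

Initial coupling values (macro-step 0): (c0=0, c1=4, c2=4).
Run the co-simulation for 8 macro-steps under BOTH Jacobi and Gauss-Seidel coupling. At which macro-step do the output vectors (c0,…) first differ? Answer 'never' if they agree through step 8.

[Jacobi] macro 1: S0 reads c0=0 → after 1×micro: 0; S1 reads c0=0 → after 1×micro: 0; S2 reads c1=4 → after 2×micro: 4 ⇒ (c0=0, c1=0, c2=4)
[Jacobi] macro 2: S0 reads c0=0 → after 1×micro: 0; S1 reads c0=0 → after 1×micro: 0; S2 reads c1=0 → after 2×micro: 1 ⇒ (c0=0, c1=0, c2=1)
[Jacobi] macro 3: S0 reads c0=0 → after 1×micro: 0; S1 reads c0=0 → after 1×micro: 0; S2 reads c1=0 → after 2×micro: 1 ⇒ (c0=0, c1=0, c2=1)
[Jacobi] macro 4: S0 reads c0=0 → after 1×micro: 0; S1 reads c0=0 → after 1×micro: 0; S2 reads c1=0 → after 2×micro: 1 ⇒ (c0=0, c1=0, c2=1)
[Jacobi] macro 5: S0 reads c0=0 → after 1×micro: 0; S1 reads c0=0 → after 1×micro: 0; S2 reads c1=0 → after 2×micro: 1 ⇒ (c0=0, c1=0, c2=1)
[Jacobi] macro 6: S0 reads c0=0 → after 1×micro: 0; S1 reads c0=0 → after 1×micro: 0; S2 reads c1=0 → after 2×micro: 1 ⇒ (c0=0, c1=0, c2=1)
[Jacobi] macro 7: S0 reads c0=0 → after 1×micro: 0; S1 reads c0=0 → after 1×micro: 0; S2 reads c1=0 → after 2×micro: 1 ⇒ (c0=0, c1=0, c2=1)
[Jacobi] macro 8: S0 reads c0=0 → after 1×micro: 0; S1 reads c0=0 → after 1×micro: 0; S2 reads c1=0 → after 2×micro: 1 ⇒ (c0=0, c1=0, c2=1)
[Gauss-Seidel] macro 1: S0 reads c0=0 → after 1×micro: 0; S1 reads c0=0 → after 1×micro: 0; S2 reads c1=0 → after 2×micro: 1 ⇒ (c0=0, c1=0, c2=1)
[Gauss-Seidel] macro 2: S0 reads c0=0 → after 1×micro: 0; S1 reads c0=0 → after 1×micro: 0; S2 reads c1=0 → after 2×micro: 1 ⇒ (c0=0, c1=0, c2=1)
[Gauss-Seidel] macro 3: S0 reads c0=0 → after 1×micro: 0; S1 reads c0=0 → after 1×micro: 0; S2 reads c1=0 → after 2×micro: 1 ⇒ (c0=0, c1=0, c2=1)
[Gauss-Seidel] macro 4: S0 reads c0=0 → after 1×micro: 0; S1 reads c0=0 → after 1×micro: 0; S2 reads c1=0 → after 2×micro: 1 ⇒ (c0=0, c1=0, c2=1)
[Gauss-Seidel] macro 5: S0 reads c0=0 → after 1×micro: 0; S1 reads c0=0 → after 1×micro: 0; S2 reads c1=0 → after 2×micro: 1 ⇒ (c0=0, c1=0, c2=1)
[Gauss-Seidel] macro 6: S0 reads c0=0 → after 1×micro: 0; S1 reads c0=0 → after 1×micro: 0; S2 reads c1=0 → after 2×micro: 1 ⇒ (c0=0, c1=0, c2=1)
[Gauss-Seidel] macro 7: S0 reads c0=0 → after 1×micro: 0; S1 reads c0=0 → after 1×micro: 0; S2 reads c1=0 → after 2×micro: 1 ⇒ (c0=0, c1=0, c2=1)
[Gauss-Seidel] macro 8: S0 reads c0=0 → after 1×micro: 0; S1 reads c0=0 → after 1×micro: 0; S2 reads c1=0 → after 2×micro: 1 ⇒ (c0=0, c1=0, c2=1)

first divergence at macro-step: 1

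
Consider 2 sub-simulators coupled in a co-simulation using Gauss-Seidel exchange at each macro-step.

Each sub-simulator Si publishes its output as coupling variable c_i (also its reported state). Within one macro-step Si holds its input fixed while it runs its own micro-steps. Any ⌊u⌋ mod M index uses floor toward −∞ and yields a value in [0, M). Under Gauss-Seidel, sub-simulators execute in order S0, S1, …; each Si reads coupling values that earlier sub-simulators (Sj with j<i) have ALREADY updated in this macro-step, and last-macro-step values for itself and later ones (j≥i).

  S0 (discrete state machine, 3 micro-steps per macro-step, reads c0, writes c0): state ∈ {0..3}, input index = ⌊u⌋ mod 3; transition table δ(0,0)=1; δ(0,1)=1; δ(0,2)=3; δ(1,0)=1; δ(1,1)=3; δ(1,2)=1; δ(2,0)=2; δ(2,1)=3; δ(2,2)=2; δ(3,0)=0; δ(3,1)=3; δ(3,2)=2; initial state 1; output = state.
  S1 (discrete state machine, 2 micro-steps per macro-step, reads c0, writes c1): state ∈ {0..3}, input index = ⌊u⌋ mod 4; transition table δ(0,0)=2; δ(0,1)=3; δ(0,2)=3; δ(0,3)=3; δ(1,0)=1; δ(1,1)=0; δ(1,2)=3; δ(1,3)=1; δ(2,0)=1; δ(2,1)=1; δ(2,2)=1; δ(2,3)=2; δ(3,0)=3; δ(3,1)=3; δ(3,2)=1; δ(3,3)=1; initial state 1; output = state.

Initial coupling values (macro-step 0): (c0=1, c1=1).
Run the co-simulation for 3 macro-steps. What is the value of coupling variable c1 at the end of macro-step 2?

macro 1: S0 reads c0=1 → after 3×micro: 3; S1 reads c0=3 → after 2×micro: 1 ⇒ (c0=3, c1=1)
macro 2: S0 reads c0=3 → after 3×micro: 1; S1 reads c0=1 → after 2×micro: 3 ⇒ (c0=1, c1=3)
macro 3: S0 reads c0=1 → after 3×micro: 3; S1 reads c0=3 → after 2×micro: 1 ⇒ (c0=3, c1=1)

c1 at macro-step 2 = 3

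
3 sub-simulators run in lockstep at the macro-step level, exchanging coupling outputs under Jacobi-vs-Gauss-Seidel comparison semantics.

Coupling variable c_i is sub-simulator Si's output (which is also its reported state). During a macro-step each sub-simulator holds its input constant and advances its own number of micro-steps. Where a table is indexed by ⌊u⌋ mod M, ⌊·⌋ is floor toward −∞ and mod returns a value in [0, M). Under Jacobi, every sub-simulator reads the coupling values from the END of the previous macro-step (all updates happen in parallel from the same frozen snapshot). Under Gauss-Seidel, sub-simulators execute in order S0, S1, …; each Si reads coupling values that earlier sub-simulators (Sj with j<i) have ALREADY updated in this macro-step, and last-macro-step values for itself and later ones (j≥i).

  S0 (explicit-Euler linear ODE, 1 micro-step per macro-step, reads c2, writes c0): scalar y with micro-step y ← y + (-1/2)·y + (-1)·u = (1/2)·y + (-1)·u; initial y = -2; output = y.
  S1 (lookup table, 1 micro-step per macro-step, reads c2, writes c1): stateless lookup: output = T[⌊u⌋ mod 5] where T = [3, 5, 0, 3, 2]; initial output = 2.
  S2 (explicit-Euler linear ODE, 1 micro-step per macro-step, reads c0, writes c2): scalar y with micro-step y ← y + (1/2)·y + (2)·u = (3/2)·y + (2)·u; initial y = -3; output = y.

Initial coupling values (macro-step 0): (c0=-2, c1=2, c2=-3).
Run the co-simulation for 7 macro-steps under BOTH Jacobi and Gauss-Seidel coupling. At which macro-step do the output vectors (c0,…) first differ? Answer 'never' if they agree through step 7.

first divergence at macro-step: 1

[Jacobi] macro 1: S0 reads c2=-3 → after 1×micro: 2; S1 reads c2=-3 → after 1×micro: 0; S2 reads c0=-2 → after 1×micro: -17/2 ⇒ (c0=2, c1=0, c2=-17/2)
[Jacobi] macro 2: S0 reads c2=-17/2 → after 1×micro: 19/2; S1 reads c2=-17/2 → after 1×micro: 5; S2 reads c0=2 → after 1×micro: -35/4 ⇒ (c0=19/2, c1=5, c2=-35/4)
[Jacobi] macro 3: S0 reads c2=-35/4 → after 1×micro: 27/2; S1 reads c2=-35/4 → after 1×micro: 5; S2 reads c0=19/2 → after 1×micro: 47/8 ⇒ (c0=27/2, c1=5, c2=47/8)
[Jacobi] macro 4: S0 reads c2=47/8 → after 1×micro: 7/8; S1 reads c2=47/8 → after 1×micro: 3; S2 reads c0=27/2 → after 1×micro: 573/16 ⇒ (c0=7/8, c1=3, c2=573/16)
[Jacobi] macro 5: S0 reads c2=573/16 → after 1×micro: -283/8; S1 reads c2=573/16 → after 1×micro: 3; S2 reads c0=7/8 → after 1×micro: 1775/32 ⇒ (c0=-283/8, c1=3, c2=1775/32)
[Jacobi] macro 6: S0 reads c2=1775/32 → after 1×micro: -2341/32; S1 reads c2=1775/32 → after 1×micro: 3; S2 reads c0=-283/8 → after 1×micro: 797/64 ⇒ (c0=-2341/32, c1=3, c2=797/64)
[Jacobi] macro 7: S0 reads c2=797/64 → after 1×micro: -1569/32; S1 reads c2=797/64 → after 1×micro: 0; S2 reads c0=-2341/32 → after 1×micro: -16337/128 ⇒ (c0=-1569/32, c1=0, c2=-16337/128)
[Gauss-Seidel] macro 1: S0 reads c2=-3 → after 1×micro: 2; S1 reads c2=-3 → after 1×micro: 0; S2 reads c0=2 → after 1×micro: -1/2 ⇒ (c0=2, c1=0, c2=-1/2)
[Gauss-Seidel] macro 2: S0 reads c2=-1/2 → after 1×micro: 3/2; S1 reads c2=-1/2 → after 1×micro: 2; S2 reads c0=3/2 → after 1×micro: 9/4 ⇒ (c0=3/2, c1=2, c2=9/4)
[Gauss-Seidel] macro 3: S0 reads c2=9/4 → after 1×micro: -3/2; S1 reads c2=9/4 → after 1×micro: 0; S2 reads c0=-3/2 → after 1×micro: 3/8 ⇒ (c0=-3/2, c1=0, c2=3/8)
[Gauss-Seidel] macro 4: S0 reads c2=3/8 → after 1×micro: -9/8; S1 reads c2=3/8 → after 1×micro: 3; S2 reads c0=-9/8 → after 1×micro: -27/16 ⇒ (c0=-9/8, c1=3, c2=-27/16)
[Gauss-Seidel] macro 5: S0 reads c2=-27/16 → after 1×micro: 9/8; S1 reads c2=-27/16 → after 1×micro: 3; S2 reads c0=9/8 → after 1×micro: -9/32 ⇒ (c0=9/8, c1=3, c2=-9/32)
[Gauss-Seidel] macro 6: S0 reads c2=-9/32 → after 1×micro: 27/32; S1 reads c2=-9/32 → after 1×micro: 2; S2 reads c0=27/32 → after 1×micro: 81/64 ⇒ (c0=27/32, c1=2, c2=81/64)
[Gauss-Seidel] macro 7: S0 reads c2=81/64 → after 1×micro: -27/32; S1 reads c2=81/64 → after 1×micro: 5; S2 reads c0=-27/32 → after 1×micro: 27/128 ⇒ (c0=-27/32, c1=5, c2=27/128)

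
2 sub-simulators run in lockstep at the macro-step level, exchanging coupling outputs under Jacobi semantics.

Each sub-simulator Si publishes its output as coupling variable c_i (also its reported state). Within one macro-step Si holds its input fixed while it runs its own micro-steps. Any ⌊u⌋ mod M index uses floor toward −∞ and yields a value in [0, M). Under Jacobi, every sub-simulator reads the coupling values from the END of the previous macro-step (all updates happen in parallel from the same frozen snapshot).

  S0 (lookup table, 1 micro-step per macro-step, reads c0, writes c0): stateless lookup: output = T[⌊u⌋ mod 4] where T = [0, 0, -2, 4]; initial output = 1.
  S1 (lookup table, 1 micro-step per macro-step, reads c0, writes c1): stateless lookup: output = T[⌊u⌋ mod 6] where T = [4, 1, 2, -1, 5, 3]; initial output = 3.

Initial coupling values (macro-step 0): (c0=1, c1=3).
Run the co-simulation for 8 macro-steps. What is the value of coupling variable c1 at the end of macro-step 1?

c1 at macro-step 1 = 1

macro 1: S0 reads c0=1 → after 1×micro: 0; S1 reads c0=1 → after 1×micro: 1 ⇒ (c0=0, c1=1)
macro 2: S0 reads c0=0 → after 1×micro: 0; S1 reads c0=0 → after 1×micro: 4 ⇒ (c0=0, c1=4)
macro 3: S0 reads c0=0 → after 1×micro: 0; S1 reads c0=0 → after 1×micro: 4 ⇒ (c0=0, c1=4)
macro 4: S0 reads c0=0 → after 1×micro: 0; S1 reads c0=0 → after 1×micro: 4 ⇒ (c0=0, c1=4)
macro 5: S0 reads c0=0 → after 1×micro: 0; S1 reads c0=0 → after 1×micro: 4 ⇒ (c0=0, c1=4)
macro 6: S0 reads c0=0 → after 1×micro: 0; S1 reads c0=0 → after 1×micro: 4 ⇒ (c0=0, c1=4)
macro 7: S0 reads c0=0 → after 1×micro: 0; S1 reads c0=0 → after 1×micro: 4 ⇒ (c0=0, c1=4)
macro 8: S0 reads c0=0 → after 1×micro: 0; S1 reads c0=0 → after 1×micro: 4 ⇒ (c0=0, c1=4)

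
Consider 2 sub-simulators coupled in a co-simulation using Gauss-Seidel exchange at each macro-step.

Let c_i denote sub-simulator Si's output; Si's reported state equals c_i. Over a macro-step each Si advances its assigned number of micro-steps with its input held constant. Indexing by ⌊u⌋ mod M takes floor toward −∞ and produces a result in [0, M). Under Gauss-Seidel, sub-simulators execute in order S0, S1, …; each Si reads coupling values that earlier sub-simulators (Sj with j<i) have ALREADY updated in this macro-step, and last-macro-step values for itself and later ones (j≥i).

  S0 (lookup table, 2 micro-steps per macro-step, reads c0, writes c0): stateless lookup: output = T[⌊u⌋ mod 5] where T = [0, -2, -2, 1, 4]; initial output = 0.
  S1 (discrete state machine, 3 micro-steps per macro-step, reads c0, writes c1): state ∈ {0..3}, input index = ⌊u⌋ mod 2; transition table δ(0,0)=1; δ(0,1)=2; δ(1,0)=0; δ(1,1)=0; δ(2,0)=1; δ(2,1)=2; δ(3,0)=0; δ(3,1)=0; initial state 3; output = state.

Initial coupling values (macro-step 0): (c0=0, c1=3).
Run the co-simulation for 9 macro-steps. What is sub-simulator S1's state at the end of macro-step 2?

macro 1: S0 reads c0=0 → after 2×micro: 0; S1 reads c0=0 → after 3×micro: 0 ⇒ (c0=0, c1=0)
macro 2: S0 reads c0=0 → after 2×micro: 0; S1 reads c0=0 → after 3×micro: 1 ⇒ (c0=0, c1=1)
macro 3: S0 reads c0=0 → after 2×micro: 0; S1 reads c0=0 → after 3×micro: 0 ⇒ (c0=0, c1=0)
macro 4: S0 reads c0=0 → after 2×micro: 0; S1 reads c0=0 → after 3×micro: 1 ⇒ (c0=0, c1=1)
macro 5: S0 reads c0=0 → after 2×micro: 0; S1 reads c0=0 → after 3×micro: 0 ⇒ (c0=0, c1=0)
macro 6: S0 reads c0=0 → after 2×micro: 0; S1 reads c0=0 → after 3×micro: 1 ⇒ (c0=0, c1=1)
macro 7: S0 reads c0=0 → after 2×micro: 0; S1 reads c0=0 → after 3×micro: 0 ⇒ (c0=0, c1=0)
macro 8: S0 reads c0=0 → after 2×micro: 0; S1 reads c0=0 → after 3×micro: 1 ⇒ (c0=0, c1=1)
macro 9: S0 reads c0=0 → after 2×micro: 0; S1 reads c0=0 → after 3×micro: 0 ⇒ (c0=0, c1=0)

S1 state at macro-step 2 = 1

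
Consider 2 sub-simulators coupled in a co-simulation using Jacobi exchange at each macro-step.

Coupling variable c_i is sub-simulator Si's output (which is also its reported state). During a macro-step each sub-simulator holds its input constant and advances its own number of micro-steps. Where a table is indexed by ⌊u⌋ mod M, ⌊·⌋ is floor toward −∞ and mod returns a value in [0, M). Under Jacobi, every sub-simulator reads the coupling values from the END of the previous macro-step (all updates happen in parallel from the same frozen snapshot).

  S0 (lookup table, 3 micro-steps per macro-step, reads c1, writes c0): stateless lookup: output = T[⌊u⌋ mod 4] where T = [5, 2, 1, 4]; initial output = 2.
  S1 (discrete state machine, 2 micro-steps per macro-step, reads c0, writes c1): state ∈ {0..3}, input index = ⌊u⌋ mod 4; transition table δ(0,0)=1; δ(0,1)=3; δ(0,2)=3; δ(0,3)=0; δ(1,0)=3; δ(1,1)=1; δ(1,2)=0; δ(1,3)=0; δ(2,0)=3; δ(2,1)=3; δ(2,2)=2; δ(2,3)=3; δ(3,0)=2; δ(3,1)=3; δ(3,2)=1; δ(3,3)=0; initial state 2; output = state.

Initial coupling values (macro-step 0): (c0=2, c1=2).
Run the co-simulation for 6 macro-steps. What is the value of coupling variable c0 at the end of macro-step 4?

c0 at macro-step 4 = 4

macro 1: S0 reads c1=2 → after 3×micro: 1; S1 reads c0=2 → after 2×micro: 2 ⇒ (c0=1, c1=2)
macro 2: S0 reads c1=2 → after 3×micro: 1; S1 reads c0=1 → after 2×micro: 3 ⇒ (c0=1, c1=3)
macro 3: S0 reads c1=3 → after 3×micro: 4; S1 reads c0=1 → after 2×micro: 3 ⇒ (c0=4, c1=3)
macro 4: S0 reads c1=3 → after 3×micro: 4; S1 reads c0=4 → after 2×micro: 3 ⇒ (c0=4, c1=3)
macro 5: S0 reads c1=3 → after 3×micro: 4; S1 reads c0=4 → after 2×micro: 3 ⇒ (c0=4, c1=3)
macro 6: S0 reads c1=3 → after 3×micro: 4; S1 reads c0=4 → after 2×micro: 3 ⇒ (c0=4, c1=3)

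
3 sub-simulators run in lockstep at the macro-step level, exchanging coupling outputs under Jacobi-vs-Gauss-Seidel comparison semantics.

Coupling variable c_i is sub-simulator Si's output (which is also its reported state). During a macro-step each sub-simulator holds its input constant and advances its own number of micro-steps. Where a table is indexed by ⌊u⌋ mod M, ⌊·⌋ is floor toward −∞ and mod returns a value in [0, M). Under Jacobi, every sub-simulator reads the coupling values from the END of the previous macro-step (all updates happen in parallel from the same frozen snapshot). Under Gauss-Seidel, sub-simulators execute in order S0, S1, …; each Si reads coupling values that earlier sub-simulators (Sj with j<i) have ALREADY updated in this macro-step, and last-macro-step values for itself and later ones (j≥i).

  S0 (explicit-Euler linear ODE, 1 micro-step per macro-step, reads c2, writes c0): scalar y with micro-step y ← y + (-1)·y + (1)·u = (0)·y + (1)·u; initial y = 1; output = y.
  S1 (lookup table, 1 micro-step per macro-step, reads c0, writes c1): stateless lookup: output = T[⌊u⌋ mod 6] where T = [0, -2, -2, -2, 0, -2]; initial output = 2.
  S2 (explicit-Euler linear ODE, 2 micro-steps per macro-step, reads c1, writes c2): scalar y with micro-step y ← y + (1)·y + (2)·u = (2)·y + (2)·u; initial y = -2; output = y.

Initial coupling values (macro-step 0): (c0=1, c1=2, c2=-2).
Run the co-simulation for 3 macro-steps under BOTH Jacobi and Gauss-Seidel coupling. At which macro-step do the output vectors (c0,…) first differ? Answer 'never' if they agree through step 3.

[Jacobi] macro 1: S0 reads c2=-2 → after 1×micro: -2; S1 reads c0=1 → after 1×micro: -2; S2 reads c1=2 → after 2×micro: 4 ⇒ (c0=-2, c1=-2, c2=4)
[Jacobi] macro 2: S0 reads c2=4 → after 1×micro: 4; S1 reads c0=-2 → after 1×micro: 0; S2 reads c1=-2 → after 2×micro: 4 ⇒ (c0=4, c1=0, c2=4)
[Jacobi] macro 3: S0 reads c2=4 → after 1×micro: 4; S1 reads c0=4 → after 1×micro: 0; S2 reads c1=0 → after 2×micro: 16 ⇒ (c0=4, c1=0, c2=16)
[Gauss-Seidel] macro 1: S0 reads c2=-2 → after 1×micro: -2; S1 reads c0=-2 → after 1×micro: 0; S2 reads c1=0 → after 2×micro: -8 ⇒ (c0=-2, c1=0, c2=-8)
[Gauss-Seidel] macro 2: S0 reads c2=-8 → after 1×micro: -8; S1 reads c0=-8 → after 1×micro: 0; S2 reads c1=0 → after 2×micro: -32 ⇒ (c0=-8, c1=0, c2=-32)
[Gauss-Seidel] macro 3: S0 reads c2=-32 → after 1×micro: -32; S1 reads c0=-32 → after 1×micro: 0; S2 reads c1=0 → after 2×micro: -128 ⇒ (c0=-32, c1=0, c2=-128)

first divergence at macro-step: 1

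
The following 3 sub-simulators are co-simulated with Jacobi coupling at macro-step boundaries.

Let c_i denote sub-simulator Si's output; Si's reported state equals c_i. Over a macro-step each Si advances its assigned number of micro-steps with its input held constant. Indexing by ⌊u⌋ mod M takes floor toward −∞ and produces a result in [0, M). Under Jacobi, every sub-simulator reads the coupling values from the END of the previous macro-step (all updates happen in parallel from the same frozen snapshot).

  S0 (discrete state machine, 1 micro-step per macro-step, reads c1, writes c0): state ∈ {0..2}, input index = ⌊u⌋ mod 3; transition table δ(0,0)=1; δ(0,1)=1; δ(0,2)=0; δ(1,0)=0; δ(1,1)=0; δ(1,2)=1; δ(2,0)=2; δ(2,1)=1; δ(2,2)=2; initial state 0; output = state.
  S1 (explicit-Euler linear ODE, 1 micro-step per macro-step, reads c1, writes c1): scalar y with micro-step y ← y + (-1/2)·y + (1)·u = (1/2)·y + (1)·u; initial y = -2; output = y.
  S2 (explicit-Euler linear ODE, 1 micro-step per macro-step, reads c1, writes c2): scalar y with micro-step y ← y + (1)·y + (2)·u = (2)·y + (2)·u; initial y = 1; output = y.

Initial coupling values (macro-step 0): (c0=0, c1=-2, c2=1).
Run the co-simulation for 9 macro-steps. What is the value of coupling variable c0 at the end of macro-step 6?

macro 1: S0 reads c1=-2 → after 1×micro: 1; S1 reads c1=-2 → after 1×micro: -3; S2 reads c1=-2 → after 1×micro: -2 ⇒ (c0=1, c1=-3, c2=-2)
macro 2: S0 reads c1=-3 → after 1×micro: 0; S1 reads c1=-3 → after 1×micro: -9/2; S2 reads c1=-3 → after 1×micro: -10 ⇒ (c0=0, c1=-9/2, c2=-10)
macro 3: S0 reads c1=-9/2 → after 1×micro: 1; S1 reads c1=-9/2 → after 1×micro: -27/4; S2 reads c1=-9/2 → after 1×micro: -29 ⇒ (c0=1, c1=-27/4, c2=-29)
macro 4: S0 reads c1=-27/4 → after 1×micro: 1; S1 reads c1=-27/4 → after 1×micro: -81/8; S2 reads c1=-27/4 → after 1×micro: -143/2 ⇒ (c0=1, c1=-81/8, c2=-143/2)
macro 5: S0 reads c1=-81/8 → after 1×micro: 0; S1 reads c1=-81/8 → after 1×micro: -243/16; S2 reads c1=-81/8 → after 1×micro: -653/4 ⇒ (c0=0, c1=-243/16, c2=-653/4)
macro 6: S0 reads c1=-243/16 → after 1×micro: 0; S1 reads c1=-243/16 → after 1×micro: -729/32; S2 reads c1=-243/16 → after 1×micro: -2855/8 ⇒ (c0=0, c1=-729/32, c2=-2855/8)
macro 7: S0 reads c1=-729/32 → after 1×micro: 1; S1 reads c1=-729/32 → after 1×micro: -2187/64; S2 reads c1=-729/32 → after 1×micro: -12149/16 ⇒ (c0=1, c1=-2187/64, c2=-12149/16)
macro 8: S0 reads c1=-2187/64 → after 1×micro: 0; S1 reads c1=-2187/64 → after 1×micro: -6561/128; S2 reads c1=-2187/64 → after 1×micro: -50783/32 ⇒ (c0=0, c1=-6561/128, c2=-50783/32)
macro 9: S0 reads c1=-6561/128 → after 1×micro: 0; S1 reads c1=-6561/128 → after 1×micro: -19683/256; S2 reads c1=-6561/128 → after 1×micro: -209693/64 ⇒ (c0=0, c1=-19683/256, c2=-209693/64)

c0 at macro-step 6 = 0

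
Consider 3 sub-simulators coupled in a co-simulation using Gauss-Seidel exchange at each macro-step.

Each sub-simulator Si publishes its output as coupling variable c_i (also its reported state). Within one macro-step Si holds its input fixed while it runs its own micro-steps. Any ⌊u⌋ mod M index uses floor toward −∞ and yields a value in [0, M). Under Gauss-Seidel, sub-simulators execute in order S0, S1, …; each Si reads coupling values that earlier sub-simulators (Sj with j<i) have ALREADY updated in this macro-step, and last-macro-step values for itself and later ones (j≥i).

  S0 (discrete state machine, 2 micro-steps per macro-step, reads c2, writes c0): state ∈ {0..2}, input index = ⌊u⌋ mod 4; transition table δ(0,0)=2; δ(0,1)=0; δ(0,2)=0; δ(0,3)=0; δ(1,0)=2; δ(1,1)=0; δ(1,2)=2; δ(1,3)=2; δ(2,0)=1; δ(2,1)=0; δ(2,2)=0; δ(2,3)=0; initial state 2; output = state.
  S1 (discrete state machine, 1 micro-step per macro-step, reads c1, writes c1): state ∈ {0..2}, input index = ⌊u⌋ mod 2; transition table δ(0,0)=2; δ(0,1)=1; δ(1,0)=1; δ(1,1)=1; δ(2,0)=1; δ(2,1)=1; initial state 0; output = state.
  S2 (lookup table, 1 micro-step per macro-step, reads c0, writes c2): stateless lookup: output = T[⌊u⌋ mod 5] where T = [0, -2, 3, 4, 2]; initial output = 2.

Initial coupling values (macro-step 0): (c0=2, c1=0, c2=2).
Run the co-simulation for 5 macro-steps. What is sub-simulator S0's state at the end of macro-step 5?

S0 state at macro-step 5 = 0

macro 1: S0 reads c2=2 → after 2×micro: 0; S1 reads c1=0 → after 1×micro: 2; S2 reads c0=0 → after 1×micro: 0 ⇒ (c0=0, c1=2, c2=0)
macro 2: S0 reads c2=0 → after 2×micro: 1; S1 reads c1=2 → after 1×micro: 1; S2 reads c0=1 → after 1×micro: -2 ⇒ (c0=1, c1=1, c2=-2)
macro 3: S0 reads c2=-2 → after 2×micro: 0; S1 reads c1=1 → after 1×micro: 1; S2 reads c0=0 → after 1×micro: 0 ⇒ (c0=0, c1=1, c2=0)
macro 4: S0 reads c2=0 → after 2×micro: 1; S1 reads c1=1 → after 1×micro: 1; S2 reads c0=1 → after 1×micro: -2 ⇒ (c0=1, c1=1, c2=-2)
macro 5: S0 reads c2=-2 → after 2×micro: 0; S1 reads c1=1 → after 1×micro: 1; S2 reads c0=0 → after 1×micro: 0 ⇒ (c0=0, c1=1, c2=0)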